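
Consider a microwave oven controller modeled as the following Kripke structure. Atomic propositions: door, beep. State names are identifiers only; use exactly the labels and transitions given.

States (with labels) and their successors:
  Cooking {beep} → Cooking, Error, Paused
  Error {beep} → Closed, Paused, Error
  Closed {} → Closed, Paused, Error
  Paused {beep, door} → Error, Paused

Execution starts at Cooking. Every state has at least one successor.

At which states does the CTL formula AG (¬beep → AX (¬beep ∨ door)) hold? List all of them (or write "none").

States satisfying ¬beep → AX (¬beep ∨ door): {Cooking, Error, Paused}.
States satisfying AG (¬beep → AX (¬beep ∨ door)): ∅.

none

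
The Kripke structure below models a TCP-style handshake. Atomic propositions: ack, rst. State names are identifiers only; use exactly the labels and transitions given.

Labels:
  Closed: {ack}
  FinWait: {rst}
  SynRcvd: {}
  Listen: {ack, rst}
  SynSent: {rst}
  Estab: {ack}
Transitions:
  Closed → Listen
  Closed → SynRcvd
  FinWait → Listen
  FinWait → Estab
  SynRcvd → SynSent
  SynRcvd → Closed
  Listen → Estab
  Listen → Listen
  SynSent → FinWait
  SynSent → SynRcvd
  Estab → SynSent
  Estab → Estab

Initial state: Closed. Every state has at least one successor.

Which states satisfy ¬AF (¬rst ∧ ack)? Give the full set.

{FinWait, SynRcvd, Listen, SynSent}

States satisfying ¬rst ∧ ack: {Closed, Estab}.
States satisfying AF (¬rst ∧ ack): {Closed, Estab}.
States satisfying ¬AF (¬rst ∧ ack): {FinWait, SynRcvd, Listen, SynSent}.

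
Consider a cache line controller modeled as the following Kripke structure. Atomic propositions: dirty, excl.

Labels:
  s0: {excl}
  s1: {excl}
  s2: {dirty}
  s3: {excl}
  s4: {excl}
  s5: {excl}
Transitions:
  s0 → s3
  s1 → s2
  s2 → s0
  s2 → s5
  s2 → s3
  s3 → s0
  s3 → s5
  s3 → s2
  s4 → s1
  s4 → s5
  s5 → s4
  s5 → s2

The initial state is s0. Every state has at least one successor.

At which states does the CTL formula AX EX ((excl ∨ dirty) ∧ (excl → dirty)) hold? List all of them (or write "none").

{s0, s4}

States satisfying EX ((excl ∨ dirty) ∧ (excl → dirty)): {s1, s3, s5}.
States satisfying AX EX ((excl ∨ dirty) ∧ (excl → dirty)): {s0, s4}.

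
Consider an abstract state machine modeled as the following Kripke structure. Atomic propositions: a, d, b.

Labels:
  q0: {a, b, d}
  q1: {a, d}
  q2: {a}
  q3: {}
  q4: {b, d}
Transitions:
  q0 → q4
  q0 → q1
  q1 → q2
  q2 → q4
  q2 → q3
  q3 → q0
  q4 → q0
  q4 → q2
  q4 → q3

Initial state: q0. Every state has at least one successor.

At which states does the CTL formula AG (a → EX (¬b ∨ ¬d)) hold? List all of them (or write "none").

{q0, q1, q2, q3, q4}

States satisfying a → EX (¬b ∨ ¬d): {q0, q1, q2, q3, q4}.
States satisfying AG (a → EX (¬b ∨ ¬d)): {q0, q1, q2, q3, q4}.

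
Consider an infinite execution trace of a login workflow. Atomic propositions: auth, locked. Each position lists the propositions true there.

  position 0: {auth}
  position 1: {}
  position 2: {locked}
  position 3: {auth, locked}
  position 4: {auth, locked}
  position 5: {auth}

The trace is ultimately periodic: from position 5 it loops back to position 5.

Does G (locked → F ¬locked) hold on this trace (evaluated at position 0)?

locked → F ¬locked holds at every position 0..5, and those are all positions ever visited, so G (locked → F ¬locked) holds.
Positions where locked holds: 2, 3, 4.
Check F ¬locked at each: 2→ok, 3→ok, 4→ok.

Holds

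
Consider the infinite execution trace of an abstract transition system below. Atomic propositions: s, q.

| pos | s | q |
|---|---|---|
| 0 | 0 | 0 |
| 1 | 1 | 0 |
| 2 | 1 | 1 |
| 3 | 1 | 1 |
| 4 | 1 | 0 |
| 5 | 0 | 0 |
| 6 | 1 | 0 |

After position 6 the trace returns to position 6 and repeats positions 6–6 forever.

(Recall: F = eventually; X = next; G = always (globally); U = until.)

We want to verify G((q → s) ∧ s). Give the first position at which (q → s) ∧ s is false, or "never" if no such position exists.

0

At position 0 the labels are {}, so (q → s) ∧ s is false there. This is the first violation.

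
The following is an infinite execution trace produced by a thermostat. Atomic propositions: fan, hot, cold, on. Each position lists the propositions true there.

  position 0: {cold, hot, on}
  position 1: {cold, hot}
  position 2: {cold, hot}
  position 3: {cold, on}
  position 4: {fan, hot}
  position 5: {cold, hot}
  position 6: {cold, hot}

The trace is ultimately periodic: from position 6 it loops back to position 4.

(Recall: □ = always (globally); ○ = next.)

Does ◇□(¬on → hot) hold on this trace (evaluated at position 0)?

Holds

□(¬on → hot) holds at position 0, which is reachable from 0, so ◇□(¬on → hot) holds.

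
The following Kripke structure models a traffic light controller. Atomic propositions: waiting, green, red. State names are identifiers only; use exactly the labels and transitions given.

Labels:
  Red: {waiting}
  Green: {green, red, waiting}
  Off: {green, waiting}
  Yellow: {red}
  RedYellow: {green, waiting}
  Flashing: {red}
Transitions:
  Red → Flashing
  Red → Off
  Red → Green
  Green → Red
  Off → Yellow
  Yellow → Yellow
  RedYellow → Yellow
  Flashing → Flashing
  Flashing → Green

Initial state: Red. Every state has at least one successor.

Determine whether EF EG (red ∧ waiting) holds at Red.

States satisfying EG (red ∧ waiting): ∅.
States satisfying EF EG (red ∧ waiting): ∅.
No suitable path/successor from Red witnesses the formula.
Red ∉ Sat(EF EG (red ∧ waiting)).

No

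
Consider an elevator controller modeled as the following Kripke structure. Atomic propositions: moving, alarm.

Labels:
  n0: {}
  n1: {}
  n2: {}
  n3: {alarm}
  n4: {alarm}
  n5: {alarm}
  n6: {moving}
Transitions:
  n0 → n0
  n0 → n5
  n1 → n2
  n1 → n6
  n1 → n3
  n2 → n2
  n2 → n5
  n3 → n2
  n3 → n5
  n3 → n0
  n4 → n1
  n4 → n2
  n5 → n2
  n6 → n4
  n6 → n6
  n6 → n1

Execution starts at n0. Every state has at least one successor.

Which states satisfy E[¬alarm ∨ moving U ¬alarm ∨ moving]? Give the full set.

States satisfying ¬alarm ∨ moving: {n0, n1, n2, n6}.
States satisfying E[¬alarm ∨ moving U ¬alarm ∨ moving]: {n0, n1, n2, n6}.

{n0, n1, n2, n6}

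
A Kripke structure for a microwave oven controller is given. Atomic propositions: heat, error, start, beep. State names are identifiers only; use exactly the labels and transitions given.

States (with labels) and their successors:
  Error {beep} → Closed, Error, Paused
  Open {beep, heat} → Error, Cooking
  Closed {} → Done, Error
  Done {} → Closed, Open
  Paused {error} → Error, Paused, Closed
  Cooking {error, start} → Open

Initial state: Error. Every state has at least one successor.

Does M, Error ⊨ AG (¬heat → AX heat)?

States satisfying ¬heat → AX heat: {Open, Cooking}.
States satisfying AG (¬heat → AX heat): ∅.
Closed is reachable from Error and violates ¬heat → AX heat, so AG fails at Error.
Error ∉ Sat(AG (¬heat → AX heat)).

Does not hold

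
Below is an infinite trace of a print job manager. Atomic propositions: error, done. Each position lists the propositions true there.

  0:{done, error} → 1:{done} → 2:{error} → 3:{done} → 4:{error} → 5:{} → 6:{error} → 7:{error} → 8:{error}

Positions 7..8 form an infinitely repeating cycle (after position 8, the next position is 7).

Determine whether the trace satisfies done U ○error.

Walking from position 0: ○error first holds at position 1, and done holds at every earlier position along the way, so done U ○error holds.

Yes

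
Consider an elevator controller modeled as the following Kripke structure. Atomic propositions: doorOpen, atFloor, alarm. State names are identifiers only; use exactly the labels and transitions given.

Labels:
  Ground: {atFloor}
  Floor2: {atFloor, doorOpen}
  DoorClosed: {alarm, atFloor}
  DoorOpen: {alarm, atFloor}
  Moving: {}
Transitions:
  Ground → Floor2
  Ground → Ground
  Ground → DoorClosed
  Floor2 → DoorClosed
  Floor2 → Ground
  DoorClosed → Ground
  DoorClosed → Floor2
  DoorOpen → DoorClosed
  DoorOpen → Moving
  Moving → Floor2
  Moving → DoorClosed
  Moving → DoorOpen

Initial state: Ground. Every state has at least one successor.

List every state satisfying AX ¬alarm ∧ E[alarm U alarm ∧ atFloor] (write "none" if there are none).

{DoorClosed}

States satisfying ¬alarm: {Ground, Floor2, Moving}.
States satisfying AX ¬alarm: {DoorClosed}.
States satisfying alarm: {DoorClosed, DoorOpen}.
States satisfying alarm ∧ atFloor: {DoorClosed, DoorOpen}.
States satisfying E[alarm U alarm ∧ atFloor]: {DoorClosed, DoorOpen}.
States satisfying AX ¬alarm ∧ E[alarm U alarm ∧ atFloor]: {DoorClosed}.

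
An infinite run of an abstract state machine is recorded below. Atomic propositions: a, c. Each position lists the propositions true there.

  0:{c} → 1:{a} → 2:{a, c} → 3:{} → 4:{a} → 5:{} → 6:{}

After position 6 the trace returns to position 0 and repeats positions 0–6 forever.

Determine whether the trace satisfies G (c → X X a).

c → X X a holds at every position 0..6, and those are all positions ever visited, so G (c → X X a) holds.
Positions where c holds: 0, 2.
Check X X a at each: 0→ok, 2→ok.

Holds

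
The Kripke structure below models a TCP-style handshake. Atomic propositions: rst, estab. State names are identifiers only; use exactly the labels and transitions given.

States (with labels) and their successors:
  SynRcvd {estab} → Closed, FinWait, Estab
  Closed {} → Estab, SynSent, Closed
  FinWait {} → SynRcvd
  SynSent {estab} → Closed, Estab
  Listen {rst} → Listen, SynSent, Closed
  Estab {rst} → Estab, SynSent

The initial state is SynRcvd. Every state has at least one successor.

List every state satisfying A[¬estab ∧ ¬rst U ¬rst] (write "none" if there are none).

States satisfying ¬estab ∧ ¬rst: {Closed, FinWait}.
States satisfying ¬rst: {SynRcvd, Closed, FinWait, SynSent}.
States satisfying A[¬estab ∧ ¬rst U ¬rst]: {SynRcvd, Closed, FinWait, SynSent}.

{SynRcvd, Closed, FinWait, SynSent}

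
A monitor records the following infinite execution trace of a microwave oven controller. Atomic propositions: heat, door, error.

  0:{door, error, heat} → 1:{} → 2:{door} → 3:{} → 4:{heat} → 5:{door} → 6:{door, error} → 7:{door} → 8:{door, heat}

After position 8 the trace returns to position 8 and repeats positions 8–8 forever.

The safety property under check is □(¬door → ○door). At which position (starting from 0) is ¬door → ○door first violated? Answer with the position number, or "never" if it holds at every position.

Check ¬door → ○door at each position in order: 0 ✓, 1 ✓, 2 ✓.
At position 3 the labels are {} and the next position 4 has {heat}, so ¬door → ○door is false there. This is the first violation.

3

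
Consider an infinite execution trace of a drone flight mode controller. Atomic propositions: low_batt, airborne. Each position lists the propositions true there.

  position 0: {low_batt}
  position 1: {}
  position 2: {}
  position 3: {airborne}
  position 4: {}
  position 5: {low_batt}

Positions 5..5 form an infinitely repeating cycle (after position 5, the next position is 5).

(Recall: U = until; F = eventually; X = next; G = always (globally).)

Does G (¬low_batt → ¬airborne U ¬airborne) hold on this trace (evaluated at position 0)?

Does not hold

¬low_batt → ¬airborne U ¬airborne must hold at every position from 0 onward. It fails at position 3, so G (¬low_batt → ¬airborne U ¬airborne) is false.
Positions where ¬low_batt holds: 1, 2, 3, 4.
Check ¬airborne U ¬airborne at each: 1→ok, 2→ok, 3→fails, 4→ok.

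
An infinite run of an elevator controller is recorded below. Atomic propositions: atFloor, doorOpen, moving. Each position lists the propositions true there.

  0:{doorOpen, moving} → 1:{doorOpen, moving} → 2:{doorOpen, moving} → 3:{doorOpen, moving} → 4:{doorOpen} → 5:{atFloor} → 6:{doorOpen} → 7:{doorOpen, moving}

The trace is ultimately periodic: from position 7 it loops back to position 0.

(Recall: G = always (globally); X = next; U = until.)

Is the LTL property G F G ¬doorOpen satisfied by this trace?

F G ¬doorOpen must hold at every position from 0 onward. It fails at position 0, so G F G ¬doorOpen is false.

Violated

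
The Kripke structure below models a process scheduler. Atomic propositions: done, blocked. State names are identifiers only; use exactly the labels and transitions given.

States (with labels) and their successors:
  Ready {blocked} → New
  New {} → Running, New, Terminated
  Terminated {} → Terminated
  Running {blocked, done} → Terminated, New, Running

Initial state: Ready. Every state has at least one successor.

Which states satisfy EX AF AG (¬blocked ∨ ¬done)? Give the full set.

States satisfying AF AG (¬blocked ∨ ¬done): {Terminated}.
States satisfying EX AF AG (¬blocked ∨ ¬done): {New, Terminated, Running}.

{New, Terminated, Running}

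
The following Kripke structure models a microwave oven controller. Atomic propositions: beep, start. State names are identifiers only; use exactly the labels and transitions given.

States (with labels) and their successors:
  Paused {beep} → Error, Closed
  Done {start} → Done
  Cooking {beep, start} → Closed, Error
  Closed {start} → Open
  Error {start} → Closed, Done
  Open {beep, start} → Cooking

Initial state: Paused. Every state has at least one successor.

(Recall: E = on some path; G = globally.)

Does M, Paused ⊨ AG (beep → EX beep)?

No

States satisfying beep → EX beep: {Done, Closed, Error, Open}.
States satisfying AG (beep → EX beep): {Done}.
Cooking is reachable from Paused and violates beep → EX beep, so AG fails at Paused.
Paused ∉ Sat(AG (beep → EX beep)).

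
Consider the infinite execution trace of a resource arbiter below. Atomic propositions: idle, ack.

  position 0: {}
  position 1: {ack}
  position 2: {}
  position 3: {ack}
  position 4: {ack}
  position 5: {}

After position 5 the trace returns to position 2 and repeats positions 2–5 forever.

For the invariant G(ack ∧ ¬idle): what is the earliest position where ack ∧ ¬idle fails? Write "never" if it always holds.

0

At position 0 the labels are {}, so ack ∧ ¬idle is false there. This is the first violation.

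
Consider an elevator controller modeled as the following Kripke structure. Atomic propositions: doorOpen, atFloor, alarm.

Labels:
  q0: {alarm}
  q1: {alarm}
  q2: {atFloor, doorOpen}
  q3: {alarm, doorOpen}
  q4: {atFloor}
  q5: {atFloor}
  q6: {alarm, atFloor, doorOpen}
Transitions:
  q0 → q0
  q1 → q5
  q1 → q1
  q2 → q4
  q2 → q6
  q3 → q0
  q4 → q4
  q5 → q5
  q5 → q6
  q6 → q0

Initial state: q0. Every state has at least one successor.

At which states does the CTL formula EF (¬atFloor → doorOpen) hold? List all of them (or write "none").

States satisfying ¬atFloor → doorOpen: {q2, q3, q4, q5, q6}.
States satisfying EF (¬atFloor → doorOpen): {q1, q2, q3, q4, q5, q6}.

{q1, q2, q3, q4, q5, q6}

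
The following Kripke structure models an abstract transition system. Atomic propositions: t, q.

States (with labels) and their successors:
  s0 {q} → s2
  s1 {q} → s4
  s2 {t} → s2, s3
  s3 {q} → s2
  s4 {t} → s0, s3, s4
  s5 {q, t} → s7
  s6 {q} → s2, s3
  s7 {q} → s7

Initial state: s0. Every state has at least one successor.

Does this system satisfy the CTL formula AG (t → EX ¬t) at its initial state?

Holds

States satisfying t → EX ¬t: {s0, s1, s2, s3, s4, s5, s6, s7}.
States satisfying AG (t → EX ¬t): {s0, s1, s2, s3, s4, s5, s6, s7}.
Every state reachable from s0 satisfies t → EX ¬t.
s0 ∈ Sat(AG (t → EX ¬t)).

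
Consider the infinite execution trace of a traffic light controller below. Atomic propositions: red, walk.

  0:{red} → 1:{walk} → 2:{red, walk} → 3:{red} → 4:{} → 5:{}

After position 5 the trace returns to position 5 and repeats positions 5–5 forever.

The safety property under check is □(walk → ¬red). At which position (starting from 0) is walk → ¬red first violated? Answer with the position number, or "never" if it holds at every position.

2

Check walk → ¬red at each position in order: 0 ✓, 1 ✓.
At position 2 the labels are {red, walk}, so walk → ¬red is false there. This is the first violation.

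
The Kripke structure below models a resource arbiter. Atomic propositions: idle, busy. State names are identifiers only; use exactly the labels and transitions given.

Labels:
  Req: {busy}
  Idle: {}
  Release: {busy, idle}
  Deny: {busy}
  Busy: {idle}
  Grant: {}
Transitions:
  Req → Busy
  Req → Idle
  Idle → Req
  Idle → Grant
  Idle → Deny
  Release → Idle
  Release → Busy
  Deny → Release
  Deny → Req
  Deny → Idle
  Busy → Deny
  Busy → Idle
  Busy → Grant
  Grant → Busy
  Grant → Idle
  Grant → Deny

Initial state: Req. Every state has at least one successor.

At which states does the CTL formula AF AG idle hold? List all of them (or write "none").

States satisfying AG idle: ∅.
States satisfying AF AG idle: ∅.

none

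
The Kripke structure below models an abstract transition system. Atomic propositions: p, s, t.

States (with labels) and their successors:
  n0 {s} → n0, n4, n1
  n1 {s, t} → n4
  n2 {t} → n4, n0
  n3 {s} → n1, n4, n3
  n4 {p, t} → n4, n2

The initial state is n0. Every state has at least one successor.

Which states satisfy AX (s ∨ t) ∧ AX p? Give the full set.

States satisfying s ∨ t: {n0, n1, n2, n3, n4}.
States satisfying AX (s ∨ t): {n0, n1, n2, n3, n4}.
States satisfying p: {n4}.
States satisfying AX p: {n1}.
States satisfying AX (s ∨ t) ∧ AX p: {n1}.

{n1}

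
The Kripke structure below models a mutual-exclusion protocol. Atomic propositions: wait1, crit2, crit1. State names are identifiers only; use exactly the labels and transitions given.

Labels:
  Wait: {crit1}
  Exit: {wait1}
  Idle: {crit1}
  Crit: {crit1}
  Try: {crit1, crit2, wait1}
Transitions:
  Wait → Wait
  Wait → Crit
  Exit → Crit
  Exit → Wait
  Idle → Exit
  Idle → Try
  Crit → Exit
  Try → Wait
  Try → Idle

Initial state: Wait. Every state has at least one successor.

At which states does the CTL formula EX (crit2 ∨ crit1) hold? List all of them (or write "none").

States satisfying crit2 ∨ crit1: {Wait, Idle, Crit, Try}.
States satisfying EX (crit2 ∨ crit1): {Wait, Exit, Idle, Try}.

{Wait, Exit, Idle, Try}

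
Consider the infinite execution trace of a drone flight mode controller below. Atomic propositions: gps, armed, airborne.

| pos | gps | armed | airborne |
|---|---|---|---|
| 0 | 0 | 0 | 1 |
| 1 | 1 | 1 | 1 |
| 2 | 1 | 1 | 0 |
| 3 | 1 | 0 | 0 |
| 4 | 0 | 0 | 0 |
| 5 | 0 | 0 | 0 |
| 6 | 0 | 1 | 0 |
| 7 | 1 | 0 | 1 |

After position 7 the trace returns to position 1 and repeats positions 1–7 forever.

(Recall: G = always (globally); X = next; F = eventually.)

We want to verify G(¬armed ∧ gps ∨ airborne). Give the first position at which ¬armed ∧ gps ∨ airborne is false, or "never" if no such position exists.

2

Check ¬armed ∧ gps ∨ airborne at each position in order: 0 ✓, 1 ✓.
At position 2 the labels are {armed, gps}, so ¬armed ∧ gps ∨ airborne is false there. This is the first violation.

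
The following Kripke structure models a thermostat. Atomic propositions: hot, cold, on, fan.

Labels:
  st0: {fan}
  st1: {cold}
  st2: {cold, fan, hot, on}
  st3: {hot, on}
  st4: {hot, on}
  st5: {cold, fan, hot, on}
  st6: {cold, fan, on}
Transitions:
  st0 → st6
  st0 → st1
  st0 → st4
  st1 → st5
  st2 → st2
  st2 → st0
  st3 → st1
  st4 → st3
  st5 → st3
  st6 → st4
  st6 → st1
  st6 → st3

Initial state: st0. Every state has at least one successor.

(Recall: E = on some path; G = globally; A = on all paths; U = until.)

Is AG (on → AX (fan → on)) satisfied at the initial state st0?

Satisfied

States satisfying on → AX (fan → on): {st0, st1, st3, st4, st5, st6}.
States satisfying AG (on → AX (fan → on)): {st0, st1, st3, st4, st5, st6}.
Every state reachable from st0 satisfies on → AX (fan → on).
st0 ∈ Sat(AG (on → AX (fan → on))).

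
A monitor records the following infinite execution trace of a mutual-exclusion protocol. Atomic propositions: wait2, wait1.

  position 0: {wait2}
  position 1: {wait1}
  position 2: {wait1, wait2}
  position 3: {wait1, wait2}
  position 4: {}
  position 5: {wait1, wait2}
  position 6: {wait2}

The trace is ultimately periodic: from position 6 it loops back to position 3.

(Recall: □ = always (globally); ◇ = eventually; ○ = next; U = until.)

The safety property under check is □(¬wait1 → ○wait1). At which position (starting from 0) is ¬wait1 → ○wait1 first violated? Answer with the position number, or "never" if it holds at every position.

¬wait1 → ○wait1 holds at every position 0..6, and those are all the positions the trace ever visits, so the invariant □(¬wait1 → ○wait1) is never violated.

never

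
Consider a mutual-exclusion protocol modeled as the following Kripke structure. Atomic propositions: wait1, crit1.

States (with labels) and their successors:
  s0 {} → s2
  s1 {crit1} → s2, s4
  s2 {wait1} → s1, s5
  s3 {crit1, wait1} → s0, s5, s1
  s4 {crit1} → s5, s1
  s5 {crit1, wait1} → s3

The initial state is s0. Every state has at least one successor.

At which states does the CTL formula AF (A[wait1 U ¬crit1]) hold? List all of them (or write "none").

States satisfying A[wait1 U ¬crit1]: {s0, s2}.
States satisfying AF (A[wait1 U ¬crit1]): {s0, s2}.

{s0, s2}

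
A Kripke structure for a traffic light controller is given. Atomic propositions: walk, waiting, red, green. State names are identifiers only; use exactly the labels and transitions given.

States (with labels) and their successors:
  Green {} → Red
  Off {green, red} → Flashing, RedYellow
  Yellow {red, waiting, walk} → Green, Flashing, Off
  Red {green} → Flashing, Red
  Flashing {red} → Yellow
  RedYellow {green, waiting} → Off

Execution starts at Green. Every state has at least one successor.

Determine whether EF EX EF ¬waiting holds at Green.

Yes

States satisfying EX EF ¬waiting: {Green, Off, Yellow, Red, Flashing, RedYellow}.
States satisfying EF EX EF ¬waiting: {Green, Off, Yellow, Red, Flashing, RedYellow}.
Some path from Green reaches a state where EX EF ¬waiting holds.
Green ∈ Sat(EF EX EF ¬waiting).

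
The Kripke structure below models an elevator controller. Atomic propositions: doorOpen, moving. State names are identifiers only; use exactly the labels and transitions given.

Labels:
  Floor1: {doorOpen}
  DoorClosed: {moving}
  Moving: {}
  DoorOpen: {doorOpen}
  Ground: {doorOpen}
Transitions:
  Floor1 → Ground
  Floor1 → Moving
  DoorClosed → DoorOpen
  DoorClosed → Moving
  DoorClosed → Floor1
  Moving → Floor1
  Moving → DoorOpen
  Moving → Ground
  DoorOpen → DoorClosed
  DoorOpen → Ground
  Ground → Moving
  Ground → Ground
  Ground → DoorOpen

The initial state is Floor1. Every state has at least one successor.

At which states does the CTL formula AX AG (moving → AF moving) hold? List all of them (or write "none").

{Floor1, DoorClosed, Moving, DoorOpen, Ground}

States satisfying AG (moving → AF moving): {Floor1, DoorClosed, Moving, DoorOpen, Ground}.
States satisfying AX AG (moving → AF moving): {Floor1, DoorClosed, Moving, DoorOpen, Ground}.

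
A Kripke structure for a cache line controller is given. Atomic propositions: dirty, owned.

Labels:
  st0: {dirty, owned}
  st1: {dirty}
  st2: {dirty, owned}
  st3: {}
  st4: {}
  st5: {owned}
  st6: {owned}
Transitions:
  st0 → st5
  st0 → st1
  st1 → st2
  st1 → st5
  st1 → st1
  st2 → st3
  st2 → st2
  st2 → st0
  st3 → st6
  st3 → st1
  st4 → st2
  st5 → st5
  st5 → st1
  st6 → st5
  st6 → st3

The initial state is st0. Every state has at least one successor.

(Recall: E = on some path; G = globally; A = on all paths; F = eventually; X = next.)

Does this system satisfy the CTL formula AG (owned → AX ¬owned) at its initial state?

No

States satisfying owned → AX ¬owned: {st1, st3, st4}.
States satisfying AG (owned → AX ¬owned): ∅.
st0 is reachable from st0 and violates owned → AX ¬owned, so AG fails at st0.
st0 ∉ Sat(AG (owned → AX ¬owned)).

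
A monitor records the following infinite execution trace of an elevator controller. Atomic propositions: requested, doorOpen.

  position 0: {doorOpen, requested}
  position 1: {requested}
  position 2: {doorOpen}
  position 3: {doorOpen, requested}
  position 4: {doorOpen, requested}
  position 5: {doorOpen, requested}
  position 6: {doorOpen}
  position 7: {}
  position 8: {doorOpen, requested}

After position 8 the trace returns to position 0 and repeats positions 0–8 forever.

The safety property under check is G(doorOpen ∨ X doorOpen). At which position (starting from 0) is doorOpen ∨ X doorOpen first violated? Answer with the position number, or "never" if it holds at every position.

doorOpen ∨ X doorOpen holds at every position 0..8, and those are all the positions the trace ever visits, so the invariant G(doorOpen ∨ X doorOpen) is never violated.

never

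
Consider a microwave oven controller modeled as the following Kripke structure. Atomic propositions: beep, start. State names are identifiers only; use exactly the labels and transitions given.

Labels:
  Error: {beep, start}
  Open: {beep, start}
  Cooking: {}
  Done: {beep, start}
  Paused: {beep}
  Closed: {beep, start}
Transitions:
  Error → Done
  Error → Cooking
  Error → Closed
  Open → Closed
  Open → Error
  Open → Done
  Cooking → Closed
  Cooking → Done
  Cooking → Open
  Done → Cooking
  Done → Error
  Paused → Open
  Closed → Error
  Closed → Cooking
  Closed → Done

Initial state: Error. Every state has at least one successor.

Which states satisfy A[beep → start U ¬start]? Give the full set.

{Cooking, Paused}

States satisfying beep → start: {Error, Open, Cooking, Done, Closed}.
States satisfying ¬start: {Cooking, Paused}.
States satisfying A[beep → start U ¬start]: {Cooking, Paused}.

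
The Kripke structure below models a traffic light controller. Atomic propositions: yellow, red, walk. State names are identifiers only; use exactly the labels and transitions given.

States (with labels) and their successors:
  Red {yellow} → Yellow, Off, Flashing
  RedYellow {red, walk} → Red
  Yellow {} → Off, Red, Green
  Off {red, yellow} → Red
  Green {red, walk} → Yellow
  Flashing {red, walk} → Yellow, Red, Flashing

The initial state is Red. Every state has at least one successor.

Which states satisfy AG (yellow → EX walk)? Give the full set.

States satisfying yellow → EX walk: {Red, RedYellow, Yellow, Green, Flashing}.
States satisfying AG (yellow → EX walk): ∅.

none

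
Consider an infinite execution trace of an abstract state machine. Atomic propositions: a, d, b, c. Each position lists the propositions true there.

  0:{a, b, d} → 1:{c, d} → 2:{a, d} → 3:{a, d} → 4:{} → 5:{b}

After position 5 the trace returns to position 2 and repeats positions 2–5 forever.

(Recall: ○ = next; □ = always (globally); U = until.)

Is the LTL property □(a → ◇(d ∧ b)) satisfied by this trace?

No

a → ◇(d ∧ b) must hold at every position from 0 onward. It fails at position 2, so □(a → ◇(d ∧ b)) is false.
Positions where a holds: 0, 2, 3.
Check ◇(d ∧ b) at each: 0→ok, 2→fails, 3→fails.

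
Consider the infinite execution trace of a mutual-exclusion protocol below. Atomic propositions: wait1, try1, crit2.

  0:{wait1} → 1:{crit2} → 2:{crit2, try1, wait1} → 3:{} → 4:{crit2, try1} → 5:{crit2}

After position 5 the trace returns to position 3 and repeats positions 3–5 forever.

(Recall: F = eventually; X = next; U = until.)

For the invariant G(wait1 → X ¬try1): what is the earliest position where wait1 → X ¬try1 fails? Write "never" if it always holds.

never

wait1 → X ¬try1 holds at every position 0..5, and those are all the positions the trace ever visits, so the invariant G(wait1 → X ¬try1) is never violated.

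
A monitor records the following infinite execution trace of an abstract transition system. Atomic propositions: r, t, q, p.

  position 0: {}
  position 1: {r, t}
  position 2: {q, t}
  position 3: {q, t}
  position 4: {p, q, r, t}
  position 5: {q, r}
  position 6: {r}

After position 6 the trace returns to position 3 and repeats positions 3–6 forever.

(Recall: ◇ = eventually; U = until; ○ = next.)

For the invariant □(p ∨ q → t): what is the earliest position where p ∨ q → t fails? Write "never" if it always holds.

5

Check p ∨ q → t at each position in order: 0 ✓, 1 ✓, 2 ✓, 3 ✓, 4 ✓.
At position 5 the labels are {q, r}, so p ∨ q → t is false there. This is the first violation.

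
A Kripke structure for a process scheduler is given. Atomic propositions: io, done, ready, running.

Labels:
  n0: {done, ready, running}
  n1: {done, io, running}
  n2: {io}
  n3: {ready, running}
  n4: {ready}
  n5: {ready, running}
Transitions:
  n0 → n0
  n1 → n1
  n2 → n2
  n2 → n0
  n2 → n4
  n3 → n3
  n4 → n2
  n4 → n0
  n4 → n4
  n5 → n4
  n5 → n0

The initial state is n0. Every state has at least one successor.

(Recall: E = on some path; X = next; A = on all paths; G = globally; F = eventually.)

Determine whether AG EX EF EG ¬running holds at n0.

No

States satisfying EX EF EG ¬running: {n2, n4, n5}.
States satisfying AG EX EF EG ¬running: ∅.
n0 is reachable from n0 and violates EX EF EG ¬running, so AG fails at n0.
n0 ∉ Sat(AG EX EF EG ¬running).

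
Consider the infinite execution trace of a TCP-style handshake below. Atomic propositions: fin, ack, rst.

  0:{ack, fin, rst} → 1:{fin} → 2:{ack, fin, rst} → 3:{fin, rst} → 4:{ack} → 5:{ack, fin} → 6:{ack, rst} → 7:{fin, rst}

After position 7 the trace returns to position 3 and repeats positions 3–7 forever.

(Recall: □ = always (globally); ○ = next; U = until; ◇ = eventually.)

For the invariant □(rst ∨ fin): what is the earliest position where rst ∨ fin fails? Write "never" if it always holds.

Check rst ∨ fin at each position in order: 0 ✓, 1 ✓, 2 ✓, 3 ✓.
At position 4 the labels are {ack}, so rst ∨ fin is false there. This is the first violation.

4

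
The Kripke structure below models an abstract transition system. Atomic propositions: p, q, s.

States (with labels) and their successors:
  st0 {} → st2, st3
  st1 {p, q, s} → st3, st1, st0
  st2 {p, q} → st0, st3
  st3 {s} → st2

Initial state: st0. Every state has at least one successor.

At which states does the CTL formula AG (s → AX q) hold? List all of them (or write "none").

States satisfying s → AX q: {st0, st2, st3}.
States satisfying AG (s → AX q): {st0, st2, st3}.

{st0, st2, st3}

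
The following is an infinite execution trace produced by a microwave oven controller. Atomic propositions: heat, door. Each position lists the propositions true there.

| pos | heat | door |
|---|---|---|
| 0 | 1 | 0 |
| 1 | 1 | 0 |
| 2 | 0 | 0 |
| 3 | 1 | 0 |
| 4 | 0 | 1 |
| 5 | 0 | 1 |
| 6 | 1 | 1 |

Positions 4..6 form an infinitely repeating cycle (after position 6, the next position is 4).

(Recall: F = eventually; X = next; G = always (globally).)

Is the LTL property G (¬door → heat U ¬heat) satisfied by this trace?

¬door → heat U ¬heat holds at every position 0..6, and those are all positions ever visited, so G (¬door → heat U ¬heat) holds.
Positions where ¬door holds: 0, 1, 2, 3.
Check heat U ¬heat at each: 0→ok, 1→ok, 2→ok, 3→ok.

Satisfied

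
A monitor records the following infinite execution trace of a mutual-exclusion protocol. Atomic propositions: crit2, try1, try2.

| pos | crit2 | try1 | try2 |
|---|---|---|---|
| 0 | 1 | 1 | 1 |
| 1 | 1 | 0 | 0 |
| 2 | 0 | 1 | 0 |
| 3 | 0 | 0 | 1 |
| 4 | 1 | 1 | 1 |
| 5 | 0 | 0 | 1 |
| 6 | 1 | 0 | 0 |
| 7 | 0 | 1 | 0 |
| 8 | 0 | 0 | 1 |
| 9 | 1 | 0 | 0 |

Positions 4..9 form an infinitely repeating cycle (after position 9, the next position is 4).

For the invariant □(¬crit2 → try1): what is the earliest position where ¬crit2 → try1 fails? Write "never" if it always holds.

Check ¬crit2 → try1 at each position in order: 0 ✓, 1 ✓, 2 ✓.
At position 3 the labels are {try2}, so ¬crit2 → try1 is false there. This is the first violation.

3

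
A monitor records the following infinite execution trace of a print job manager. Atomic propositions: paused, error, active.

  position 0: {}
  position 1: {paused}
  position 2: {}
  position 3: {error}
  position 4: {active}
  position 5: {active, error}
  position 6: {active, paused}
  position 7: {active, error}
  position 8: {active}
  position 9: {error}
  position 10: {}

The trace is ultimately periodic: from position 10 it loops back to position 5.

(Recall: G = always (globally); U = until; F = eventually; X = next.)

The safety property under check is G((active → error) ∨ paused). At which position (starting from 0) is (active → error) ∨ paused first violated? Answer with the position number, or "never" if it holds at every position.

4

Check (active → error) ∨ paused at each position in order: 0 ✓, 1 ✓, 2 ✓, 3 ✓.
At position 4 the labels are {active}, so (active → error) ∨ paused is false there. This is the first violation.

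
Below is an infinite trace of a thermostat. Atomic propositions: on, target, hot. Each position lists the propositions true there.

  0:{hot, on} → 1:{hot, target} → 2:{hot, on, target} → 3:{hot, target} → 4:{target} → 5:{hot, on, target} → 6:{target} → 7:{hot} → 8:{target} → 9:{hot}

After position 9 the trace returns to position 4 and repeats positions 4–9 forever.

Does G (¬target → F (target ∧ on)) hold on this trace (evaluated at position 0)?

¬target → F (target ∧ on) holds at every position 0..9, and those are all positions ever visited, so G (¬target → F (target ∧ on)) holds.
Positions where ¬target holds: 0, 7, 9.
Check F (target ∧ on) at each: 0→ok, 7→ok, 9→ok.

Holds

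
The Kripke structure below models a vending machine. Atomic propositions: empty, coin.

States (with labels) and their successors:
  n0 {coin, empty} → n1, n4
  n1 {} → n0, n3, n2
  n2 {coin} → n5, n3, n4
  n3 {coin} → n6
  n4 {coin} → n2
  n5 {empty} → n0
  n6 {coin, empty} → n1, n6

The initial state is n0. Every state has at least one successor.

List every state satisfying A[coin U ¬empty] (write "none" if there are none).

{n0, n1, n2, n3, n4}

States satisfying coin: {n0, n2, n3, n4, n6}.
States satisfying ¬empty: {n1, n2, n3, n4}.
States satisfying A[coin U ¬empty]: {n0, n1, n2, n3, n4}.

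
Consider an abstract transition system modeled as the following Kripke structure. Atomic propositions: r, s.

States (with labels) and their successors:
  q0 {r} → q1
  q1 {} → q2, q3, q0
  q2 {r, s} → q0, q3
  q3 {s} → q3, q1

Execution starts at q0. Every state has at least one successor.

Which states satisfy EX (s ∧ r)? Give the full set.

States satisfying s ∧ r: {q2}.
States satisfying EX (s ∧ r): {q1}.

{q1}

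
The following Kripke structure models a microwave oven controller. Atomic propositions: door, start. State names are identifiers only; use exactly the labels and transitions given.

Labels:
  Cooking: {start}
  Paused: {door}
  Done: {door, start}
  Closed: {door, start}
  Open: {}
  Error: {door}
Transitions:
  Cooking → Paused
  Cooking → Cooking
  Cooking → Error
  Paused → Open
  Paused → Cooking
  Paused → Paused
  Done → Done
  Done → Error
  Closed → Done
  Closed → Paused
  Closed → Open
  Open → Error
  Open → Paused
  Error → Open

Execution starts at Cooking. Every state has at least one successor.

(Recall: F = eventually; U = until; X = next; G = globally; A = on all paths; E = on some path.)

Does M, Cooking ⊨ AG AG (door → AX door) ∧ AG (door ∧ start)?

Violated

States satisfying AG (door → AX door): ∅.
States satisfying AG AG (door → AX door): ∅.
States satisfying door ∧ start: {Done, Closed}.
States satisfying AG (door ∧ start): ∅.
States satisfying AG AG (door → AX door) ∧ AG (door ∧ start): ∅.
Cooking ∉ Sat(AG AG (door → AX door) ∧ AG (door ∧ start)).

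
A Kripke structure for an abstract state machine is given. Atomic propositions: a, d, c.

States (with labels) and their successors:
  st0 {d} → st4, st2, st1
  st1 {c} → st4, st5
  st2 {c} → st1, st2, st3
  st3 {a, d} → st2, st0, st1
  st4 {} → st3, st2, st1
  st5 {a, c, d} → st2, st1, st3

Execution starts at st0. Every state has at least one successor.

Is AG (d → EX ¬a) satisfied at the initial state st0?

States satisfying d → EX ¬a: {st0, st1, st2, st3, st4, st5}.
States satisfying AG (d → EX ¬a): {st0, st1, st2, st3, st4, st5}.
Every state reachable from st0 satisfies d → EX ¬a.
st0 ∈ Sat(AG (d → EX ¬a)).

Yes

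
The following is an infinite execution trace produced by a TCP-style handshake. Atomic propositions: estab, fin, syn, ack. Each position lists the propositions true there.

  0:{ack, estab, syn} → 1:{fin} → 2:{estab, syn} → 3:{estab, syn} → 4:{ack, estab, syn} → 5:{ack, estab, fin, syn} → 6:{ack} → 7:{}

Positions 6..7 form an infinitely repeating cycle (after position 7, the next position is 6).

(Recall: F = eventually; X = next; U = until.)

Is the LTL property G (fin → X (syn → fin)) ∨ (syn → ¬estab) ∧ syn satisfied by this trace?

fin → X (syn → fin) must hold at every position from 0 onward. It fails at position 1, so G (fin → X (syn → fin)) is false.
Positions where fin holds: 1, 5.
Check X (syn → fin) at each: 1→fails, 5→ok.
At position 0: G (fin → X (syn → fin)) is false; (syn → ¬estab) ∧ syn is false; so G (fin → X (syn → fin)) ∨ (syn → ¬estab) ∧ syn is false.

No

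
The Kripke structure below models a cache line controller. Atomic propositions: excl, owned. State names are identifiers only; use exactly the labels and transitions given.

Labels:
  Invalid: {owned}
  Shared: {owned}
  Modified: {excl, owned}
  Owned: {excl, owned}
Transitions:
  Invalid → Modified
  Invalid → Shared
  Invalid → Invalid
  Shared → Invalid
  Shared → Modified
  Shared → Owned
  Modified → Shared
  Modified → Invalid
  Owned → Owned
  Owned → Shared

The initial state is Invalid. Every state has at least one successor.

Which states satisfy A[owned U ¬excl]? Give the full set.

States satisfying owned: {Invalid, Shared, Modified, Owned}.
States satisfying ¬excl: {Invalid, Shared}.
States satisfying A[owned U ¬excl]: {Invalid, Shared, Modified}.

{Invalid, Shared, Modified}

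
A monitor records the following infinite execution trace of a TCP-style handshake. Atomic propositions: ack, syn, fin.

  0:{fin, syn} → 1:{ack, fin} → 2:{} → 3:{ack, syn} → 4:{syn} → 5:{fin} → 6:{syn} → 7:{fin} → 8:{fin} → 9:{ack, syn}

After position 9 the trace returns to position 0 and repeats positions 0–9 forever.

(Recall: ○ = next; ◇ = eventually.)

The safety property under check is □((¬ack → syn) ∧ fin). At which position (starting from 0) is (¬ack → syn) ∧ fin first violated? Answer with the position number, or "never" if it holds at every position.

Check (¬ack → syn) ∧ fin at each position in order: 0 ✓, 1 ✓.
At position 2 the labels are {}, so (¬ack → syn) ∧ fin is false there. This is the first violation.

2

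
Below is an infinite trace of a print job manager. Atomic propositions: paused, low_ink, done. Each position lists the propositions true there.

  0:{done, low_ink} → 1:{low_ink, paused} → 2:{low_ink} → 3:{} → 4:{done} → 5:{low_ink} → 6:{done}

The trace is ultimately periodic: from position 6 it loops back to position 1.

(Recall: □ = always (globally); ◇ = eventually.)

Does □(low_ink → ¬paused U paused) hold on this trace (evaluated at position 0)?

Satisfied

low_ink → ¬paused U paused holds at every position 0..6, and those are all positions ever visited, so □(low_ink → ¬paused U paused) holds.
Positions where low_ink holds: 0, 1, 2, 5.
Check ¬paused U paused at each: 0→ok, 1→ok, 2→ok, 5→ok.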